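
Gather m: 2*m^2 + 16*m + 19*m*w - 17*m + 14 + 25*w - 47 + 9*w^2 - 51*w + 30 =2*m^2 + m*(19*w - 1) + 9*w^2 - 26*w - 3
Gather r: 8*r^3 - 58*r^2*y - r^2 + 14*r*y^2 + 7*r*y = 8*r^3 + r^2*(-58*y - 1) + r*(14*y^2 + 7*y)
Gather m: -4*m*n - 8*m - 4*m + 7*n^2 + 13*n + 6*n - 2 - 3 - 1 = m*(-4*n - 12) + 7*n^2 + 19*n - 6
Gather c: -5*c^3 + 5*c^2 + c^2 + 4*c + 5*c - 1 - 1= -5*c^3 + 6*c^2 + 9*c - 2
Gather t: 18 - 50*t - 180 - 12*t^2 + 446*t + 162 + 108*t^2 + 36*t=96*t^2 + 432*t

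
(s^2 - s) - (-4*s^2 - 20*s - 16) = 5*s^2 + 19*s + 16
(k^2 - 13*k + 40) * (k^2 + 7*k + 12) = k^4 - 6*k^3 - 39*k^2 + 124*k + 480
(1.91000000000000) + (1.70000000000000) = 3.61000000000000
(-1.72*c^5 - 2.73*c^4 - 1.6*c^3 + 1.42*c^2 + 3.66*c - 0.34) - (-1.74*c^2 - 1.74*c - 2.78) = -1.72*c^5 - 2.73*c^4 - 1.6*c^3 + 3.16*c^2 + 5.4*c + 2.44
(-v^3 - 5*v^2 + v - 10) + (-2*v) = -v^3 - 5*v^2 - v - 10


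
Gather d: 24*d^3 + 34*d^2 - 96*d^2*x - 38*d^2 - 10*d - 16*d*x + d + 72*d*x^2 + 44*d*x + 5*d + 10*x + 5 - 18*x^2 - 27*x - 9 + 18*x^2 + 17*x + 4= 24*d^3 + d^2*(-96*x - 4) + d*(72*x^2 + 28*x - 4)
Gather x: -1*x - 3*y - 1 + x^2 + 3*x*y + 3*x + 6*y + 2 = x^2 + x*(3*y + 2) + 3*y + 1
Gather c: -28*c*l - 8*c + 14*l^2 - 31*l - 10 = c*(-28*l - 8) + 14*l^2 - 31*l - 10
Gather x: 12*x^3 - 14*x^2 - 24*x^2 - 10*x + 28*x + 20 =12*x^3 - 38*x^2 + 18*x + 20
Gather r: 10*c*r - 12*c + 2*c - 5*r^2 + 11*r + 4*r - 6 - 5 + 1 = -10*c - 5*r^2 + r*(10*c + 15) - 10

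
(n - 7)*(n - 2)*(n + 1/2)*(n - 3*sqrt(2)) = n^4 - 17*n^3/2 - 3*sqrt(2)*n^3 + 19*n^2/2 + 51*sqrt(2)*n^2/2 - 57*sqrt(2)*n/2 + 7*n - 21*sqrt(2)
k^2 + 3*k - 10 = (k - 2)*(k + 5)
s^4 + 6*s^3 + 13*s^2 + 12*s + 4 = (s + 1)^2*(s + 2)^2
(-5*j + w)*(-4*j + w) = 20*j^2 - 9*j*w + w^2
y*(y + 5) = y^2 + 5*y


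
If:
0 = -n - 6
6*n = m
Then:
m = -36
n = -6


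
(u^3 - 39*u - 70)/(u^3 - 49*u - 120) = (-u^3 + 39*u + 70)/(-u^3 + 49*u + 120)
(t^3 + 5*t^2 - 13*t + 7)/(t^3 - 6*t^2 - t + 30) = (t^3 + 5*t^2 - 13*t + 7)/(t^3 - 6*t^2 - t + 30)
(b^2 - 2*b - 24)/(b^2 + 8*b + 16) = (b - 6)/(b + 4)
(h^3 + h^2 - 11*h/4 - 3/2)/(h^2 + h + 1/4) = (2*h^2 + h - 6)/(2*h + 1)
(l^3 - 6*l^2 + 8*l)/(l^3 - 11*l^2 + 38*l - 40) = l/(l - 5)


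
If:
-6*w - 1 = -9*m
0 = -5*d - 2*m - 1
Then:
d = -4*w/15 - 11/45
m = 2*w/3 + 1/9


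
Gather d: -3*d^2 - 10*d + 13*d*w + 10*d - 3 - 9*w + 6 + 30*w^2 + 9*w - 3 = -3*d^2 + 13*d*w + 30*w^2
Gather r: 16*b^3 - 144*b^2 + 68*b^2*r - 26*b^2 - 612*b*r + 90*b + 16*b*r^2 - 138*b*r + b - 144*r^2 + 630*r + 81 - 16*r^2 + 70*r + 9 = 16*b^3 - 170*b^2 + 91*b + r^2*(16*b - 160) + r*(68*b^2 - 750*b + 700) + 90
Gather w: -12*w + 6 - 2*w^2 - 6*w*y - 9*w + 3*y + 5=-2*w^2 + w*(-6*y - 21) + 3*y + 11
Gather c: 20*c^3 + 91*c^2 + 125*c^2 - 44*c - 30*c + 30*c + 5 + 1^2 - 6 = 20*c^3 + 216*c^2 - 44*c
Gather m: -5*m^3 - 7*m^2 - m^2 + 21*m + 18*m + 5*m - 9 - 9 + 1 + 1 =-5*m^3 - 8*m^2 + 44*m - 16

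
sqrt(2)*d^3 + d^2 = d^2*(sqrt(2)*d + 1)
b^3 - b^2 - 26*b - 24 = (b - 6)*(b + 1)*(b + 4)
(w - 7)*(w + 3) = w^2 - 4*w - 21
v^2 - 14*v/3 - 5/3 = (v - 5)*(v + 1/3)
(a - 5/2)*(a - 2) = a^2 - 9*a/2 + 5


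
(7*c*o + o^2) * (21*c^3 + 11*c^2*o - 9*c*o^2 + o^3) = 147*c^4*o + 98*c^3*o^2 - 52*c^2*o^3 - 2*c*o^4 + o^5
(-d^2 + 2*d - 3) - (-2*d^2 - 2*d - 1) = d^2 + 4*d - 2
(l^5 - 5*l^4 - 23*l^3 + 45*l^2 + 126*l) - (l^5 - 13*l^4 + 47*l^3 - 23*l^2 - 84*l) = 8*l^4 - 70*l^3 + 68*l^2 + 210*l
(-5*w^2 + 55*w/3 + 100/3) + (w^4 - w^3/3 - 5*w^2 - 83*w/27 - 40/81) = w^4 - w^3/3 - 10*w^2 + 412*w/27 + 2660/81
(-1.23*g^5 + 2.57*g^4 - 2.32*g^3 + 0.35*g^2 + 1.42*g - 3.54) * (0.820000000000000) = -1.0086*g^5 + 2.1074*g^4 - 1.9024*g^3 + 0.287*g^2 + 1.1644*g - 2.9028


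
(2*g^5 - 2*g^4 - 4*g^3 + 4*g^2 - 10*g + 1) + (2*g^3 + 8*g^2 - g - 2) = 2*g^5 - 2*g^4 - 2*g^3 + 12*g^2 - 11*g - 1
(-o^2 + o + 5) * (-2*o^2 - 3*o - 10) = 2*o^4 + o^3 - 3*o^2 - 25*o - 50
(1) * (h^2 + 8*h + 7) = h^2 + 8*h + 7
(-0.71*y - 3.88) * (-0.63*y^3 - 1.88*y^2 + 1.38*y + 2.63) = 0.4473*y^4 + 3.7792*y^3 + 6.3146*y^2 - 7.2217*y - 10.2044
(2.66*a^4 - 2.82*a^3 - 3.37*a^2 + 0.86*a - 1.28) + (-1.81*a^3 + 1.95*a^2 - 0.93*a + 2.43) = 2.66*a^4 - 4.63*a^3 - 1.42*a^2 - 0.0700000000000001*a + 1.15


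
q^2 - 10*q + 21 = (q - 7)*(q - 3)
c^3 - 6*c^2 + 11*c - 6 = (c - 3)*(c - 2)*(c - 1)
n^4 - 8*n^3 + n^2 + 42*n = n*(n - 7)*(n - 3)*(n + 2)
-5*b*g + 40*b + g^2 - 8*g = (-5*b + g)*(g - 8)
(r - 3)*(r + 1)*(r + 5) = r^3 + 3*r^2 - 13*r - 15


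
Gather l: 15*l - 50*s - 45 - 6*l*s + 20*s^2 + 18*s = l*(15 - 6*s) + 20*s^2 - 32*s - 45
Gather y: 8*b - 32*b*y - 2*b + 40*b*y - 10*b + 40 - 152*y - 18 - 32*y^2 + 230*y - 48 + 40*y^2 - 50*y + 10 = -4*b + 8*y^2 + y*(8*b + 28) - 16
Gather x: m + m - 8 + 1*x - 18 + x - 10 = 2*m + 2*x - 36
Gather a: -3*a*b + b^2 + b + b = -3*a*b + b^2 + 2*b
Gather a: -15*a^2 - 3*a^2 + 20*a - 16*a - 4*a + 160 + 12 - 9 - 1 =162 - 18*a^2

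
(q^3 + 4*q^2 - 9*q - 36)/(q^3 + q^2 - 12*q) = (q + 3)/q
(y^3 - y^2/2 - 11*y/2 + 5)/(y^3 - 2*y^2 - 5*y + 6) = (y^2 + y/2 - 5)/(y^2 - y - 6)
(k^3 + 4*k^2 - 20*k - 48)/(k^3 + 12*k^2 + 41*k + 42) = (k^2 + 2*k - 24)/(k^2 + 10*k + 21)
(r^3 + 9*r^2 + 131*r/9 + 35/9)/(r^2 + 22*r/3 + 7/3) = r + 5/3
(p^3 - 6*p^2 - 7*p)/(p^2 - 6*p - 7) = p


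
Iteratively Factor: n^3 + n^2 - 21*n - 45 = (n - 5)*(n^2 + 6*n + 9) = (n - 5)*(n + 3)*(n + 3)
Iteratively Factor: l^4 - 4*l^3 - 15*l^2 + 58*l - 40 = (l + 4)*(l^3 - 8*l^2 + 17*l - 10) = (l - 2)*(l + 4)*(l^2 - 6*l + 5) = (l - 2)*(l - 1)*(l + 4)*(l - 5)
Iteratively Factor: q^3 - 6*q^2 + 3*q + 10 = (q - 5)*(q^2 - q - 2) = (q - 5)*(q + 1)*(q - 2)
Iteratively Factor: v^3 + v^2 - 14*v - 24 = (v + 3)*(v^2 - 2*v - 8) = (v - 4)*(v + 3)*(v + 2)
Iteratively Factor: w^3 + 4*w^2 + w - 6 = (w - 1)*(w^2 + 5*w + 6) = (w - 1)*(w + 3)*(w + 2)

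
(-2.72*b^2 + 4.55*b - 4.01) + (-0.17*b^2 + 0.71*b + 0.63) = -2.89*b^2 + 5.26*b - 3.38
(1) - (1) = 0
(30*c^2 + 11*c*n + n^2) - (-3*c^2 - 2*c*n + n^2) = 33*c^2 + 13*c*n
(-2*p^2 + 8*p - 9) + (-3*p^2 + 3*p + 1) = -5*p^2 + 11*p - 8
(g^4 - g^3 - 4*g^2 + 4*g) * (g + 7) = g^5 + 6*g^4 - 11*g^3 - 24*g^2 + 28*g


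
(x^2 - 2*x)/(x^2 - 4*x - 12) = x*(2 - x)/(-x^2 + 4*x + 12)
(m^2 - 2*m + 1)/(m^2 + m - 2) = (m - 1)/(m + 2)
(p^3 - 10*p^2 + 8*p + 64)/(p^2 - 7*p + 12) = (p^2 - 6*p - 16)/(p - 3)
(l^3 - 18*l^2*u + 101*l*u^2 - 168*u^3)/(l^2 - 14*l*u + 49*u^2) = (-l^2 + 11*l*u - 24*u^2)/(-l + 7*u)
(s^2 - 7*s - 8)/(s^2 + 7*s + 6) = (s - 8)/(s + 6)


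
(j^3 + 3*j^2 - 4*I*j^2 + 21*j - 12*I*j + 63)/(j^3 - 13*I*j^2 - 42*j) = (j^2 + 3*j*(1 + I) + 9*I)/(j*(j - 6*I))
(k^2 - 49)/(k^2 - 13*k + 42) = (k + 7)/(k - 6)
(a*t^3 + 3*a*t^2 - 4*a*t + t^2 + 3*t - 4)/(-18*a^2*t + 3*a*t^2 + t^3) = (a*t^3 + 3*a*t^2 - 4*a*t + t^2 + 3*t - 4)/(t*(-18*a^2 + 3*a*t + t^2))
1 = 1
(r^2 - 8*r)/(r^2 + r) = (r - 8)/(r + 1)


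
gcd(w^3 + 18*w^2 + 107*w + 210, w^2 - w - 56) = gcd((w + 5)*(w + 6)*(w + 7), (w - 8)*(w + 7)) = w + 7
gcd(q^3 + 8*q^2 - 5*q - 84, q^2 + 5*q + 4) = q + 4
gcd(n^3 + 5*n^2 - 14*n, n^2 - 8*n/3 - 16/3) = 1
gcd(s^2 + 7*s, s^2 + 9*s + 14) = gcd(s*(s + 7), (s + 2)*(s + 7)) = s + 7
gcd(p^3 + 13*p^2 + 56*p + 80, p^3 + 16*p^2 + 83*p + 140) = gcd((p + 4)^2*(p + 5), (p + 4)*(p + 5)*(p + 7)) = p^2 + 9*p + 20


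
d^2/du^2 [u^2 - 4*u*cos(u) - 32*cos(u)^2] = 4*u*cos(u) - 128*sin(u)^2 + 8*sin(u) + 66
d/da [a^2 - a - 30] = 2*a - 1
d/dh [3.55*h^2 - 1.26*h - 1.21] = 7.1*h - 1.26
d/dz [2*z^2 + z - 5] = 4*z + 1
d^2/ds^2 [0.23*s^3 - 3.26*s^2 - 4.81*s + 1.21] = 1.38*s - 6.52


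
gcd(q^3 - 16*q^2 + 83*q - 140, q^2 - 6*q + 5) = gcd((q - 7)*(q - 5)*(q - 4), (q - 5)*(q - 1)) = q - 5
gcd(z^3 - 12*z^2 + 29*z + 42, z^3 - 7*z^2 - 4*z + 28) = z - 7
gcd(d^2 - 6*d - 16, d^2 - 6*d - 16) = d^2 - 6*d - 16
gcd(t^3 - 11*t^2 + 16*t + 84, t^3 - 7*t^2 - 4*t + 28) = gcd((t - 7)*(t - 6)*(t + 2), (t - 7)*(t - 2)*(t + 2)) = t^2 - 5*t - 14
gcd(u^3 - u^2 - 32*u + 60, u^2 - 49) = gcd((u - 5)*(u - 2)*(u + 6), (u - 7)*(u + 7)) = 1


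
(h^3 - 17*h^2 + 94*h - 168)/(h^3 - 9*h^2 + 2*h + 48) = (h^3 - 17*h^2 + 94*h - 168)/(h^3 - 9*h^2 + 2*h + 48)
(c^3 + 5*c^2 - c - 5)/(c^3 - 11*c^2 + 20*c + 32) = (c^2 + 4*c - 5)/(c^2 - 12*c + 32)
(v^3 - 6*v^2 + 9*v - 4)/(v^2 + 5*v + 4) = (v^3 - 6*v^2 + 9*v - 4)/(v^2 + 5*v + 4)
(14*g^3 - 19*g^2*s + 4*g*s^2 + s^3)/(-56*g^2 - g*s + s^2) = (2*g^2 - 3*g*s + s^2)/(-8*g + s)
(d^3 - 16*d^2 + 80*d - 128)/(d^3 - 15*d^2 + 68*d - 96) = (d - 4)/(d - 3)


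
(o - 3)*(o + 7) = o^2 + 4*o - 21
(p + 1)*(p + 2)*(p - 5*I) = p^3 + 3*p^2 - 5*I*p^2 + 2*p - 15*I*p - 10*I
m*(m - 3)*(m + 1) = m^3 - 2*m^2 - 3*m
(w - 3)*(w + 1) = w^2 - 2*w - 3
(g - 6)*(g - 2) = g^2 - 8*g + 12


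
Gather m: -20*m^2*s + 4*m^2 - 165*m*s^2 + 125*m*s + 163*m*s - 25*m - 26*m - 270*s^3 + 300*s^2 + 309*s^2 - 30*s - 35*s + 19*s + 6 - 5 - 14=m^2*(4 - 20*s) + m*(-165*s^2 + 288*s - 51) - 270*s^3 + 609*s^2 - 46*s - 13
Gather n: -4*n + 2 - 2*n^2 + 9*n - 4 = -2*n^2 + 5*n - 2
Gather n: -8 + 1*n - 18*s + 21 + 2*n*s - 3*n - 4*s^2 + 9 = n*(2*s - 2) - 4*s^2 - 18*s + 22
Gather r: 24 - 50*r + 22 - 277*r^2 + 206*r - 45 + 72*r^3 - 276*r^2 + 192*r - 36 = 72*r^3 - 553*r^2 + 348*r - 35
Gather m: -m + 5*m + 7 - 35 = 4*m - 28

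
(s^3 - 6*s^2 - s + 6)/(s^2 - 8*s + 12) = (s^2 - 1)/(s - 2)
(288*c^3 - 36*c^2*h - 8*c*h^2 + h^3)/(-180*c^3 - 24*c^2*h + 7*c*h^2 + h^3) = (-48*c^2 + 14*c*h - h^2)/(30*c^2 - c*h - h^2)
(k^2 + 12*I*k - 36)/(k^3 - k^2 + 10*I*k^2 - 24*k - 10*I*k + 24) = (k + 6*I)/(k^2 + k*(-1 + 4*I) - 4*I)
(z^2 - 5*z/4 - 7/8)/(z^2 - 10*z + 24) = (8*z^2 - 10*z - 7)/(8*(z^2 - 10*z + 24))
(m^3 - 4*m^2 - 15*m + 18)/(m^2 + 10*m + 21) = (m^2 - 7*m + 6)/(m + 7)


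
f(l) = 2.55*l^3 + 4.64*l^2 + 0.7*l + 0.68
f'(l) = 7.65*l^2 + 9.28*l + 0.7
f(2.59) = 77.92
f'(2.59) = 76.05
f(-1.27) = 2.05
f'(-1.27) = 1.25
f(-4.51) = -142.02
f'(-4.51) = 114.45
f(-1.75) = -0.00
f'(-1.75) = 7.89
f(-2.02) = -2.82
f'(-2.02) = 13.17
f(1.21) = 12.84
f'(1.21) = 23.13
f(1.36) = 16.63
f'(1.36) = 27.47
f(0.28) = 1.30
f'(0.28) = 3.90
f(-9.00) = -1488.73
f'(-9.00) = 536.83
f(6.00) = 722.72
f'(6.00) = 331.78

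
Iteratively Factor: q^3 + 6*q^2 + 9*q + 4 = (q + 1)*(q^2 + 5*q + 4) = (q + 1)*(q + 4)*(q + 1)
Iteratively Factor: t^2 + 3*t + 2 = (t + 1)*(t + 2)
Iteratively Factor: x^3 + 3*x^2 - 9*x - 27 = (x - 3)*(x^2 + 6*x + 9) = (x - 3)*(x + 3)*(x + 3)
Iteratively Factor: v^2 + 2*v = (v + 2)*(v)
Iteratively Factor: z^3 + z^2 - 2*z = (z + 2)*(z^2 - z) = (z - 1)*(z + 2)*(z)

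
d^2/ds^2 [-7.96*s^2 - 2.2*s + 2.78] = -15.9200000000000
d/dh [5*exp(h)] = 5*exp(h)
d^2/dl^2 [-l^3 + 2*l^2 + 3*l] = 4 - 6*l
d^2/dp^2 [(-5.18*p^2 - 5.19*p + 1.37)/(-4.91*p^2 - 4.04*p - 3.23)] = (44.7369739999999*p^3 - 691.075626*p^2 - 656.91381*p - 28.632554)/(118.370771*p^6 + 292.190172*p^5 + 474.024657*p^4 + 450.368696*p^3 + 311.832921*p^2 + 126.446748*p + 33.698267)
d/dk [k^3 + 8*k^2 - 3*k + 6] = 3*k^2 + 16*k - 3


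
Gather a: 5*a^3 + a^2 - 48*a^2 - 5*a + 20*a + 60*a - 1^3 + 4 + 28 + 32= 5*a^3 - 47*a^2 + 75*a + 63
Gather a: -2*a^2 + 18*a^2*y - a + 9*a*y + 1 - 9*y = a^2*(18*y - 2) + a*(9*y - 1) - 9*y + 1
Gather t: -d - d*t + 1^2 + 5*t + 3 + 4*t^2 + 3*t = -d + 4*t^2 + t*(8 - d) + 4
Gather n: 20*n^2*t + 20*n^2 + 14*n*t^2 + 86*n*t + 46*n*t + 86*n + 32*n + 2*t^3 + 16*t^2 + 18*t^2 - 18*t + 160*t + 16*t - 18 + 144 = n^2*(20*t + 20) + n*(14*t^2 + 132*t + 118) + 2*t^3 + 34*t^2 + 158*t + 126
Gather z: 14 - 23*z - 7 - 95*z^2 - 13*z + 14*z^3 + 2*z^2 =14*z^3 - 93*z^2 - 36*z + 7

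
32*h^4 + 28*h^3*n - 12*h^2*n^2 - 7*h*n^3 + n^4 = (-8*h + n)*(-2*h + n)*(h + n)*(2*h + n)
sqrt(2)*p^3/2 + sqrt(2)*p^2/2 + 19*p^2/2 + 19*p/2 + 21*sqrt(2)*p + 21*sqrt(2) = (p + 7*sqrt(2)/2)*(p + 6*sqrt(2))*(sqrt(2)*p/2 + sqrt(2)/2)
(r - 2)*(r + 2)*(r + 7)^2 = r^4 + 14*r^3 + 45*r^2 - 56*r - 196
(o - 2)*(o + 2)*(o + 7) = o^3 + 7*o^2 - 4*o - 28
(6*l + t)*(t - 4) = 6*l*t - 24*l + t^2 - 4*t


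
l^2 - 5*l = l*(l - 5)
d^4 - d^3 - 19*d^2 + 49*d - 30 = (d - 3)*(d - 2)*(d - 1)*(d + 5)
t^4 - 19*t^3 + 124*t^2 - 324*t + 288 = (t - 8)*(t - 6)*(t - 3)*(t - 2)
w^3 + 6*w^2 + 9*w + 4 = (w + 1)^2*(w + 4)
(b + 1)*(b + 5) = b^2 + 6*b + 5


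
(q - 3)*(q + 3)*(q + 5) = q^3 + 5*q^2 - 9*q - 45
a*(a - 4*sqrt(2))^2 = a^3 - 8*sqrt(2)*a^2 + 32*a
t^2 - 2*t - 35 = (t - 7)*(t + 5)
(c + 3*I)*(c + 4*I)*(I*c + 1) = I*c^3 - 6*c^2 - 5*I*c - 12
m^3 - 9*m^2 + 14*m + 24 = (m - 6)*(m - 4)*(m + 1)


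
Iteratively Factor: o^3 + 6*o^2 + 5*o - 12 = (o + 3)*(o^2 + 3*o - 4) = (o + 3)*(o + 4)*(o - 1)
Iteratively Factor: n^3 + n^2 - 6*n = (n - 2)*(n^2 + 3*n) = n*(n - 2)*(n + 3)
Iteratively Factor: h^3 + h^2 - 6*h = (h + 3)*(h^2 - 2*h) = (h - 2)*(h + 3)*(h)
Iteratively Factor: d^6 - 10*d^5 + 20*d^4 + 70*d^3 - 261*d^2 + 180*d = (d)*(d^5 - 10*d^4 + 20*d^3 + 70*d^2 - 261*d + 180) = d*(d - 4)*(d^4 - 6*d^3 - 4*d^2 + 54*d - 45) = d*(d - 4)*(d - 3)*(d^3 - 3*d^2 - 13*d + 15) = d*(d - 4)*(d - 3)*(d - 1)*(d^2 - 2*d - 15) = d*(d - 5)*(d - 4)*(d - 3)*(d - 1)*(d + 3)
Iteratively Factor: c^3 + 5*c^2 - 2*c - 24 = (c - 2)*(c^2 + 7*c + 12) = (c - 2)*(c + 3)*(c + 4)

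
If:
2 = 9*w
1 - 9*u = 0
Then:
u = 1/9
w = 2/9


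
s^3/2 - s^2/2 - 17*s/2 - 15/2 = (s/2 + 1/2)*(s - 5)*(s + 3)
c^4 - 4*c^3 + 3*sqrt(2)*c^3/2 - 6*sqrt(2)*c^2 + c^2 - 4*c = c*(c - 4)*(c + sqrt(2)/2)*(c + sqrt(2))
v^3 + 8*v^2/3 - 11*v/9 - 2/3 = (v - 2/3)*(v + 1/3)*(v + 3)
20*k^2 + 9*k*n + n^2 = (4*k + n)*(5*k + n)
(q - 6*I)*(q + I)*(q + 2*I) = q^3 - 3*I*q^2 + 16*q + 12*I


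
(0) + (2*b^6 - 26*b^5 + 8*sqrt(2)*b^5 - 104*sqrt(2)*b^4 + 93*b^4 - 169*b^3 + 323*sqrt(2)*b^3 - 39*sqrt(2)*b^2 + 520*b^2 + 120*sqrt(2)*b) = 2*b^6 - 26*b^5 + 8*sqrt(2)*b^5 - 104*sqrt(2)*b^4 + 93*b^4 - 169*b^3 + 323*sqrt(2)*b^3 - 39*sqrt(2)*b^2 + 520*b^2 + 120*sqrt(2)*b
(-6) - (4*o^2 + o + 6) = -4*o^2 - o - 12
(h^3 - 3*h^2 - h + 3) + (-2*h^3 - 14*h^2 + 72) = -h^3 - 17*h^2 - h + 75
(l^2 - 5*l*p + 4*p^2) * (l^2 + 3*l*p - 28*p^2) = l^4 - 2*l^3*p - 39*l^2*p^2 + 152*l*p^3 - 112*p^4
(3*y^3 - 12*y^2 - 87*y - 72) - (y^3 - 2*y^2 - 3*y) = 2*y^3 - 10*y^2 - 84*y - 72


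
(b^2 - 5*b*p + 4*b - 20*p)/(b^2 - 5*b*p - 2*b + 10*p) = (b + 4)/(b - 2)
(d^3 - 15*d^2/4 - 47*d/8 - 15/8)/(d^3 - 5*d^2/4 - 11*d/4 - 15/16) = 2*(d - 5)/(2*d - 5)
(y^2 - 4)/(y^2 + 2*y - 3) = (y^2 - 4)/(y^2 + 2*y - 3)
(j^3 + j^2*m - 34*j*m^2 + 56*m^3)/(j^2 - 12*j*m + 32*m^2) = (j^2 + 5*j*m - 14*m^2)/(j - 8*m)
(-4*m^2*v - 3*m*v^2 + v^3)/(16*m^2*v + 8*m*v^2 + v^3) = (-4*m^2 - 3*m*v + v^2)/(16*m^2 + 8*m*v + v^2)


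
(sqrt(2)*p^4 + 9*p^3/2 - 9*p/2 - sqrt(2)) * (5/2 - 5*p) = -5*sqrt(2)*p^5 - 45*p^4/2 + 5*sqrt(2)*p^4/2 + 45*p^3/4 + 45*p^2/2 - 45*p/4 + 5*sqrt(2)*p - 5*sqrt(2)/2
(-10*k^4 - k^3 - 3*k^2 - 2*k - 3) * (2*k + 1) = -20*k^5 - 12*k^4 - 7*k^3 - 7*k^2 - 8*k - 3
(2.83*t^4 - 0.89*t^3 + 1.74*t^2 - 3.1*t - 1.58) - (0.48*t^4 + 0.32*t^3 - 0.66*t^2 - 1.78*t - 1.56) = 2.35*t^4 - 1.21*t^3 + 2.4*t^2 - 1.32*t - 0.02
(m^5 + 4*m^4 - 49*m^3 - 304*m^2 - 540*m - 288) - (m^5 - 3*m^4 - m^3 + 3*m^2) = 7*m^4 - 48*m^3 - 307*m^2 - 540*m - 288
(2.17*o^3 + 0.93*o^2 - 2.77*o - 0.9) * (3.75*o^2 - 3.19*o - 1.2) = 8.1375*o^5 - 3.4348*o^4 - 15.9582*o^3 + 4.3453*o^2 + 6.195*o + 1.08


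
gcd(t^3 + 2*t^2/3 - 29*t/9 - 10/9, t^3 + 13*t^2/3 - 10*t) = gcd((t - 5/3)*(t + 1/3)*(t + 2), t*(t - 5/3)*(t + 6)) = t - 5/3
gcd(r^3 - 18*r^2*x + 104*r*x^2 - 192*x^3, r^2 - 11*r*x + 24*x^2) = -r + 8*x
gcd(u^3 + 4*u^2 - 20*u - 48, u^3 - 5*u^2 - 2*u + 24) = u^2 - 2*u - 8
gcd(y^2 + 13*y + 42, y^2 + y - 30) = y + 6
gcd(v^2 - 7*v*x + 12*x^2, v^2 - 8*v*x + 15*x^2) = -v + 3*x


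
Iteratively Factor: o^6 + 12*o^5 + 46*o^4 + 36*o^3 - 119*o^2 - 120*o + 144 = (o + 4)*(o^5 + 8*o^4 + 14*o^3 - 20*o^2 - 39*o + 36) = (o - 1)*(o + 4)*(o^4 + 9*o^3 + 23*o^2 + 3*o - 36) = (o - 1)*(o + 3)*(o + 4)*(o^3 + 6*o^2 + 5*o - 12) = (o - 1)*(o + 3)*(o + 4)^2*(o^2 + 2*o - 3) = (o - 1)^2*(o + 3)*(o + 4)^2*(o + 3)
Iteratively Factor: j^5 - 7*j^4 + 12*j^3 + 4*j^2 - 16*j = (j - 2)*(j^4 - 5*j^3 + 2*j^2 + 8*j) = (j - 4)*(j - 2)*(j^3 - j^2 - 2*j) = j*(j - 4)*(j - 2)*(j^2 - j - 2) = j*(j - 4)*(j - 2)^2*(j + 1)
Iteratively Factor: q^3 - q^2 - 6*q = (q)*(q^2 - q - 6) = q*(q + 2)*(q - 3)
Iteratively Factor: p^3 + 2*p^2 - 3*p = (p - 1)*(p^2 + 3*p) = p*(p - 1)*(p + 3)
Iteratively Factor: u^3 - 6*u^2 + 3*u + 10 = (u - 5)*(u^2 - u - 2) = (u - 5)*(u - 2)*(u + 1)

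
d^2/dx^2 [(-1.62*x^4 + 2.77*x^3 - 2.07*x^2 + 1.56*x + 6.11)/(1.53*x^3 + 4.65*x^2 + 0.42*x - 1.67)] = (-2.8421709430404e-14*x^7 - 117.080532*x^6 - 32.5879200000002*x^5 + 404.905176*x^4 + 757.187844*x^3 + 701.749044*x^2 + 284.303544*x + 87.69234)/(3.581577*x^9 + 32.655555*x^8 + 102.196809*x^7 + 106.745256*x^6 - 43.233264*x^5 - 112.306797*x^4 - 6.693921*x^3 + 38.021391*x^2 + 3.514014*x - 4.657463)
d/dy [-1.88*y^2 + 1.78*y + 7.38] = 1.78 - 3.76*y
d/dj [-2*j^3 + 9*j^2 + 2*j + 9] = -6*j^2 + 18*j + 2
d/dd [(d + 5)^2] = 2*d + 10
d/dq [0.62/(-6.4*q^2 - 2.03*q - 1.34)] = (7.936*q + 1.2586)/(6.4*q^2 + 2.03*q + 1.34)^2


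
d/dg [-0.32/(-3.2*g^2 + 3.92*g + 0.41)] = (1.2544 - 2.048*g)/(-3.2*g^2 + 3.92*g + 0.41)^2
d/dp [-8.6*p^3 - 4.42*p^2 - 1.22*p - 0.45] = -25.8*p^2 - 8.84*p - 1.22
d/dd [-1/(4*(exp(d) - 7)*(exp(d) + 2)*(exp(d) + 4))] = ((exp(d) - 7)*(exp(d) + 2) + (exp(d) - 7)*(exp(d) + 4) + (exp(d) + 2)*(exp(d) + 4))*exp(d)/(4*(exp(d) - 7)^2*(exp(d) + 2)^2*(exp(d) + 4)^2)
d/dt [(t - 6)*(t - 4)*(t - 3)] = 3*t^2 - 26*t + 54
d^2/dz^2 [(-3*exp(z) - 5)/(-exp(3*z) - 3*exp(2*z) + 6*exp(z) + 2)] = 12*(exp(6*z) + 6*exp(5*z) + 22*exp(4*z) + 21*exp(3*z) - 6*exp(2*z) + 22*exp(z) - 4)*exp(z)/(exp(9*z) + 9*exp(8*z) + 9*exp(7*z) - 87*exp(6*z) - 90*exp(5*z) + 342*exp(4*z) + 12*exp(3*z) - 180*exp(2*z) - 72*exp(z) - 8)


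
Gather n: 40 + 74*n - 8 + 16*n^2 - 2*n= 16*n^2 + 72*n + 32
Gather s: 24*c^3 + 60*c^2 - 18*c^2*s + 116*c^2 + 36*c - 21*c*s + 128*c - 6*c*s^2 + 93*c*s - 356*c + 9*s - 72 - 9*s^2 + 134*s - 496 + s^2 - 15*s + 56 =24*c^3 + 176*c^2 - 192*c + s^2*(-6*c - 8) + s*(-18*c^2 + 72*c + 128) - 512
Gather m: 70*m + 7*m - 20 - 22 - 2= 77*m - 44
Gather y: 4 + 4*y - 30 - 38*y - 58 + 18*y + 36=-16*y - 48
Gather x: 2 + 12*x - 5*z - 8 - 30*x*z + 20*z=x*(12 - 30*z) + 15*z - 6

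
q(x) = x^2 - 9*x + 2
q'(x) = 2*x - 9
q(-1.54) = 18.23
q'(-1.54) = -12.08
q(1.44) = -8.89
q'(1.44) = -6.12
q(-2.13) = 25.71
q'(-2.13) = -13.26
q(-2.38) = 29.08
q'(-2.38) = -13.76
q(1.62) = -9.96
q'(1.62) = -5.76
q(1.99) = -11.95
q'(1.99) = -5.02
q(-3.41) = 44.32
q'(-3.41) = -15.82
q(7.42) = -9.72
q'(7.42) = 5.84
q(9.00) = 2.00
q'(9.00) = 9.00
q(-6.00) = 92.00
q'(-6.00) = -21.00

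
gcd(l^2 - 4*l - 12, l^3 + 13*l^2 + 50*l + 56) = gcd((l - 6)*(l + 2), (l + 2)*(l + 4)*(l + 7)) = l + 2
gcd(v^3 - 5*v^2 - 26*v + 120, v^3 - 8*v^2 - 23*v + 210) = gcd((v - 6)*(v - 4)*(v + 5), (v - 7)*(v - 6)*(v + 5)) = v^2 - v - 30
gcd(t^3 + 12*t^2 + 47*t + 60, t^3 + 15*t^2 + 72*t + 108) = t + 3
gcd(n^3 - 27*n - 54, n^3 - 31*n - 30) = n - 6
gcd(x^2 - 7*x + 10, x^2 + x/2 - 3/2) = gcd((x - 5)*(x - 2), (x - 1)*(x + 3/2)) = 1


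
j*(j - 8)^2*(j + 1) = j^4 - 15*j^3 + 48*j^2 + 64*j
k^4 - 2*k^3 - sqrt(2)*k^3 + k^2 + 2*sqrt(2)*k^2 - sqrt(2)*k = k*(k - 1)^2*(k - sqrt(2))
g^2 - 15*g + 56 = (g - 8)*(g - 7)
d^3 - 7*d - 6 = (d - 3)*(d + 1)*(d + 2)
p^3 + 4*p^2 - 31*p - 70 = (p - 5)*(p + 2)*(p + 7)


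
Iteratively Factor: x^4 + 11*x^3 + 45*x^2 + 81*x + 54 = (x + 3)*(x^3 + 8*x^2 + 21*x + 18) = (x + 3)^2*(x^2 + 5*x + 6) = (x + 2)*(x + 3)^2*(x + 3)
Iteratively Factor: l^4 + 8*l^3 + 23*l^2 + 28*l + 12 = (l + 1)*(l^3 + 7*l^2 + 16*l + 12) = (l + 1)*(l + 2)*(l^2 + 5*l + 6) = (l + 1)*(l + 2)*(l + 3)*(l + 2)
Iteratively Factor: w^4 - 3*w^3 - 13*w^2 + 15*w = (w + 3)*(w^3 - 6*w^2 + 5*w) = w*(w + 3)*(w^2 - 6*w + 5) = w*(w - 5)*(w + 3)*(w - 1)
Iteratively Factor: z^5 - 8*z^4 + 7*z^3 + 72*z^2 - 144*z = (z - 4)*(z^4 - 4*z^3 - 9*z^2 + 36*z) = (z - 4)^2*(z^3 - 9*z) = z*(z - 4)^2*(z^2 - 9) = z*(z - 4)^2*(z + 3)*(z - 3)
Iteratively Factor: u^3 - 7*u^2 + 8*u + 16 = (u - 4)*(u^2 - 3*u - 4) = (u - 4)^2*(u + 1)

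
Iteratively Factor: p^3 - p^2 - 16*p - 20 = (p + 2)*(p^2 - 3*p - 10) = (p - 5)*(p + 2)*(p + 2)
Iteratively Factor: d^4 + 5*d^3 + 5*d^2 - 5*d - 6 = (d + 2)*(d^3 + 3*d^2 - d - 3) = (d + 1)*(d + 2)*(d^2 + 2*d - 3) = (d + 1)*(d + 2)*(d + 3)*(d - 1)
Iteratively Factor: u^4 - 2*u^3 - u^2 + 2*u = (u + 1)*(u^3 - 3*u^2 + 2*u) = (u - 1)*(u + 1)*(u^2 - 2*u) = (u - 2)*(u - 1)*(u + 1)*(u)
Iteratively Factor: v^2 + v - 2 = (v - 1)*(v + 2)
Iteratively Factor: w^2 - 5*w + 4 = (w - 1)*(w - 4)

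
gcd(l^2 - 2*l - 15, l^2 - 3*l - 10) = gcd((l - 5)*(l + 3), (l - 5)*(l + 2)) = l - 5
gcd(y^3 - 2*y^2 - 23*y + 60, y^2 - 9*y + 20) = y - 4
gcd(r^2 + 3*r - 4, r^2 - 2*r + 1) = r - 1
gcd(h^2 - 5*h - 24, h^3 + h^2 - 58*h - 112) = h - 8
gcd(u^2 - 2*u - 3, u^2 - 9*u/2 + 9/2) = u - 3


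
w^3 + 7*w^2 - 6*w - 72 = (w - 3)*(w + 4)*(w + 6)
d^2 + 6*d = d*(d + 6)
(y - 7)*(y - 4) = y^2 - 11*y + 28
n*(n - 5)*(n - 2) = n^3 - 7*n^2 + 10*n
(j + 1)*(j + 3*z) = j^2 + 3*j*z + j + 3*z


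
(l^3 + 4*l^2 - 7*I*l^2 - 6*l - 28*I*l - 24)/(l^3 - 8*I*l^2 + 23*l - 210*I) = (l^2 + l*(4 - I) - 4*I)/(l^2 - 2*I*l + 35)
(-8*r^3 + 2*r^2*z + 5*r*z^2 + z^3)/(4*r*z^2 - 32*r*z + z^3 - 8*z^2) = (-2*r^2 + r*z + z^2)/(z*(z - 8))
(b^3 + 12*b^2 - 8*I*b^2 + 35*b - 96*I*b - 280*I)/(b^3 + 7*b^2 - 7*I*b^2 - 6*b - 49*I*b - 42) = (b^2 + b*(5 - 8*I) - 40*I)/(b^2 - 7*I*b - 6)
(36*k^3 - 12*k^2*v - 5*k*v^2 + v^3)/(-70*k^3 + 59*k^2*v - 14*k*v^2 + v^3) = (-18*k^2 - 3*k*v + v^2)/(35*k^2 - 12*k*v + v^2)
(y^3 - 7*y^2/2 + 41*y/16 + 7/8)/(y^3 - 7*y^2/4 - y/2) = (y - 7/4)/y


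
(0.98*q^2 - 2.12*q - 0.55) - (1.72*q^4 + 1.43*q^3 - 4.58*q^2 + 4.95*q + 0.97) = -1.72*q^4 - 1.43*q^3 + 5.56*q^2 - 7.07*q - 1.52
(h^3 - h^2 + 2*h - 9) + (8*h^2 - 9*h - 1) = h^3 + 7*h^2 - 7*h - 10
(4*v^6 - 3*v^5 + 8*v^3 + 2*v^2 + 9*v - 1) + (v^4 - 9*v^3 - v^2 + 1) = 4*v^6 - 3*v^5 + v^4 - v^3 + v^2 + 9*v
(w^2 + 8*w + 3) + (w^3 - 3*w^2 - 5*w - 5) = w^3 - 2*w^2 + 3*w - 2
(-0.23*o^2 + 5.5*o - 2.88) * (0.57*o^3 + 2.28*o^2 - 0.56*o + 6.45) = -0.1311*o^5 + 2.6106*o^4 + 11.0272*o^3 - 11.1299*o^2 + 37.0878*o - 18.576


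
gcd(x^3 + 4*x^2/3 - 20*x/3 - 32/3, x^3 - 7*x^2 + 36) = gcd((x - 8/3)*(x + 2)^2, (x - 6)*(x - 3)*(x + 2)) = x + 2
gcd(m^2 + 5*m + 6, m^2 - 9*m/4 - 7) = 1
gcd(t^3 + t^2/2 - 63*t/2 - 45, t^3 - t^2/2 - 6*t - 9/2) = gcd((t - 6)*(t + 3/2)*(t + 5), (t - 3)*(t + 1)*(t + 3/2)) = t + 3/2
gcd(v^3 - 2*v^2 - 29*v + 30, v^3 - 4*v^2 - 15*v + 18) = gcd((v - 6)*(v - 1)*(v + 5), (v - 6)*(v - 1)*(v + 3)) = v^2 - 7*v + 6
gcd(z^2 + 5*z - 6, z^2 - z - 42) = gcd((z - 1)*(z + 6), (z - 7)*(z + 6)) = z + 6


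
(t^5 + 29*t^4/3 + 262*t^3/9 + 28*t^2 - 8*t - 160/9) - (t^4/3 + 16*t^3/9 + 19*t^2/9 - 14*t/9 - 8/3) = t^5 + 28*t^4/3 + 82*t^3/3 + 233*t^2/9 - 58*t/9 - 136/9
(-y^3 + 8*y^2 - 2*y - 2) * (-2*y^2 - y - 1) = 2*y^5 - 15*y^4 - 3*y^3 - 2*y^2 + 4*y + 2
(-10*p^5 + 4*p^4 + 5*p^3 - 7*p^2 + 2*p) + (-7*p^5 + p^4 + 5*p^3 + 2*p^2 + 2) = -17*p^5 + 5*p^4 + 10*p^3 - 5*p^2 + 2*p + 2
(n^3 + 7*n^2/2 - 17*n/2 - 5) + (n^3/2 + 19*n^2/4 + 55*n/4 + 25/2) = 3*n^3/2 + 33*n^2/4 + 21*n/4 + 15/2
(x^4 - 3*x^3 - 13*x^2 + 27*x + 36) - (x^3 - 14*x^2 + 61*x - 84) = x^4 - 4*x^3 + x^2 - 34*x + 120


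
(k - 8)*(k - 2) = k^2 - 10*k + 16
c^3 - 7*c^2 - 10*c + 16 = (c - 8)*(c - 1)*(c + 2)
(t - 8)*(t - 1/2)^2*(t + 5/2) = t^4 - 13*t^3/2 - 57*t^2/4 + 149*t/8 - 5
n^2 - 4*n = n*(n - 4)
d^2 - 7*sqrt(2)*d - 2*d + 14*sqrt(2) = (d - 2)*(d - 7*sqrt(2))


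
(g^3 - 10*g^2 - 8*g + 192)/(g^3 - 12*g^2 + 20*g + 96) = (g + 4)/(g + 2)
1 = 1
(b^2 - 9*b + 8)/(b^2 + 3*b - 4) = (b - 8)/(b + 4)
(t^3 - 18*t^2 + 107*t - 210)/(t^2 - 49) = (t^2 - 11*t + 30)/(t + 7)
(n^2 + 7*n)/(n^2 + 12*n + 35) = n/(n + 5)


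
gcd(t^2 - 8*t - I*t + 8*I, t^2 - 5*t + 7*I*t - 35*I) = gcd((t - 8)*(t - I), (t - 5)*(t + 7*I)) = 1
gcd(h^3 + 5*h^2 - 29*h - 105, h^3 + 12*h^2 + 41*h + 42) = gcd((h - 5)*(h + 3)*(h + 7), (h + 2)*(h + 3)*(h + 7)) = h^2 + 10*h + 21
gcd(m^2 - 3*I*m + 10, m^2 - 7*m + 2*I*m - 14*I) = m + 2*I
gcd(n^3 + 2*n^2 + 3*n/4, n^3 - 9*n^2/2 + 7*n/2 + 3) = n + 1/2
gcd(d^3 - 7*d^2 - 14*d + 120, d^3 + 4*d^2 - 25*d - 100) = d^2 - d - 20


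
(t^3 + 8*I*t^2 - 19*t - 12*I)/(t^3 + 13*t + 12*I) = (t + 4*I)/(t - 4*I)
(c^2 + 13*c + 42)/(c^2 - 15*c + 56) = (c^2 + 13*c + 42)/(c^2 - 15*c + 56)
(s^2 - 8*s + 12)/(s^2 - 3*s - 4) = (-s^2 + 8*s - 12)/(-s^2 + 3*s + 4)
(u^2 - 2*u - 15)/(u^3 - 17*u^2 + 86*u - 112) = (u^2 - 2*u - 15)/(u^3 - 17*u^2 + 86*u - 112)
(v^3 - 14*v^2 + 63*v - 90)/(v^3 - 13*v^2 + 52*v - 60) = (v - 3)/(v - 2)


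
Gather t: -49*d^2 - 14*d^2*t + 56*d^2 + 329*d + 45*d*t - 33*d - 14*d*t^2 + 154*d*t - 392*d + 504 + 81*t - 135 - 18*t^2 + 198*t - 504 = 7*d^2 - 96*d + t^2*(-14*d - 18) + t*(-14*d^2 + 199*d + 279) - 135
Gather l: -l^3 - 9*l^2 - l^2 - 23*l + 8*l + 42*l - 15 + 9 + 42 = -l^3 - 10*l^2 + 27*l + 36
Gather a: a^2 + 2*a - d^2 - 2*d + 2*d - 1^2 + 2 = a^2 + 2*a - d^2 + 1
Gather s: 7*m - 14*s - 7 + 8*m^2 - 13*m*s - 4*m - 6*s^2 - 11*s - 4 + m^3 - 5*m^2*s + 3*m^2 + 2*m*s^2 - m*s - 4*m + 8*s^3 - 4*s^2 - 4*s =m^3 + 11*m^2 - m + 8*s^3 + s^2*(2*m - 10) + s*(-5*m^2 - 14*m - 29) - 11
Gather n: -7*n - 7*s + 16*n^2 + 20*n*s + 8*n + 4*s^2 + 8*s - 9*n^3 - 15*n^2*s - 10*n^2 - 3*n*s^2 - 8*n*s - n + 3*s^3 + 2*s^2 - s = -9*n^3 + n^2*(6 - 15*s) + n*(-3*s^2 + 12*s) + 3*s^3 + 6*s^2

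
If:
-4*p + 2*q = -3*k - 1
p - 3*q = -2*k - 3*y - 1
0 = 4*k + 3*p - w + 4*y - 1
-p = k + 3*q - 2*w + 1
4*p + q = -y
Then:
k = 277/3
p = 133/3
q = -151/3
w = -20/3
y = -127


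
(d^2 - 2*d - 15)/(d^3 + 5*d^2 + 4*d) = (d^2 - 2*d - 15)/(d*(d^2 + 5*d + 4))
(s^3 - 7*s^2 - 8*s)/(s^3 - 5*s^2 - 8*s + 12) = s*(s^2 - 7*s - 8)/(s^3 - 5*s^2 - 8*s + 12)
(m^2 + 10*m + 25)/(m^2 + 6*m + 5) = (m + 5)/(m + 1)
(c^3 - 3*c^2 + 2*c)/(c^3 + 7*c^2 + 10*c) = (c^2 - 3*c + 2)/(c^2 + 7*c + 10)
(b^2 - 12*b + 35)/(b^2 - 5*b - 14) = (b - 5)/(b + 2)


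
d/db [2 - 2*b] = -2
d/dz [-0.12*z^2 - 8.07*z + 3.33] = -0.24*z - 8.07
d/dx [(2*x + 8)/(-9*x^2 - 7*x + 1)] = 2*(9*x^2 + 72*x + 29)/(81*x^4 + 126*x^3 + 31*x^2 - 14*x + 1)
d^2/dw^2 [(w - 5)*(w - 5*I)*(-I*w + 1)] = -6*I*w - 8 + 10*I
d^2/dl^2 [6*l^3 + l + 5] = 36*l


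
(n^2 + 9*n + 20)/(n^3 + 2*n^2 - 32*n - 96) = (n + 5)/(n^2 - 2*n - 24)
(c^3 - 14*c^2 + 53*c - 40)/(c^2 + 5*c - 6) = (c^2 - 13*c + 40)/(c + 6)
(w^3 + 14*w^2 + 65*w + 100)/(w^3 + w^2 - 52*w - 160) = (w + 5)/(w - 8)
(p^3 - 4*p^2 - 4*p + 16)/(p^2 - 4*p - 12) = (p^2 - 6*p + 8)/(p - 6)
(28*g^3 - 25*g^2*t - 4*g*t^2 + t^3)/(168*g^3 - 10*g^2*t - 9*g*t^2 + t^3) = (-g + t)/(-6*g + t)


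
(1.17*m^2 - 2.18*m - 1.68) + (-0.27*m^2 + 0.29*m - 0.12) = 0.9*m^2 - 1.89*m - 1.8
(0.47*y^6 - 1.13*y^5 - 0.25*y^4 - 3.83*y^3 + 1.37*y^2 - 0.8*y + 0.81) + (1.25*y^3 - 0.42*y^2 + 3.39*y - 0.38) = 0.47*y^6 - 1.13*y^5 - 0.25*y^4 - 2.58*y^3 + 0.95*y^2 + 2.59*y + 0.43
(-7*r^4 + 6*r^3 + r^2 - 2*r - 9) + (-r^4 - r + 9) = -8*r^4 + 6*r^3 + r^2 - 3*r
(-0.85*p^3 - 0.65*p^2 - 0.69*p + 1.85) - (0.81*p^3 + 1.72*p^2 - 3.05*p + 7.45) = -1.66*p^3 - 2.37*p^2 + 2.36*p - 5.6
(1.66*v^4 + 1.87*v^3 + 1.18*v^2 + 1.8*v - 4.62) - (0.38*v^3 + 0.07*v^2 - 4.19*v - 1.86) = 1.66*v^4 + 1.49*v^3 + 1.11*v^2 + 5.99*v - 2.76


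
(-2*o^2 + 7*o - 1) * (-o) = 2*o^3 - 7*o^2 + o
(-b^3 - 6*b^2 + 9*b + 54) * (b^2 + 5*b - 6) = -b^5 - 11*b^4 - 15*b^3 + 135*b^2 + 216*b - 324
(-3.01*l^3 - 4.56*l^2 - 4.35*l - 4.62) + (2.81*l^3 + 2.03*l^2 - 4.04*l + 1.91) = -0.2*l^3 - 2.53*l^2 - 8.39*l - 2.71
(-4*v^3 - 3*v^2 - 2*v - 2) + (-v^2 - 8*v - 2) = -4*v^3 - 4*v^2 - 10*v - 4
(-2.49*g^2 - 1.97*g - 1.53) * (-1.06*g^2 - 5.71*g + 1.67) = 2.6394*g^4 + 16.3061*g^3 + 8.7122*g^2 + 5.4464*g - 2.5551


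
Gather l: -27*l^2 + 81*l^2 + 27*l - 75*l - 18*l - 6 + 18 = 54*l^2 - 66*l + 12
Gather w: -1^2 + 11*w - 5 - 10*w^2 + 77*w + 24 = -10*w^2 + 88*w + 18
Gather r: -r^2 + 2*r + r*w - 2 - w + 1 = -r^2 + r*(w + 2) - w - 1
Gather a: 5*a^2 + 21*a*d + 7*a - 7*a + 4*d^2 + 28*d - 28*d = 5*a^2 + 21*a*d + 4*d^2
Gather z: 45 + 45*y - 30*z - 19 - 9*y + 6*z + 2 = 36*y - 24*z + 28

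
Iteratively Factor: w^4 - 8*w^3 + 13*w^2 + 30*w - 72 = (w - 3)*(w^3 - 5*w^2 - 2*w + 24) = (w - 4)*(w - 3)*(w^2 - w - 6) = (w - 4)*(w - 3)*(w + 2)*(w - 3)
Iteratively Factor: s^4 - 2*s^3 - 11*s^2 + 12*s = (s)*(s^3 - 2*s^2 - 11*s + 12) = s*(s - 4)*(s^2 + 2*s - 3) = s*(s - 4)*(s - 1)*(s + 3)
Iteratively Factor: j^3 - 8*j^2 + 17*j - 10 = (j - 5)*(j^2 - 3*j + 2) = (j - 5)*(j - 2)*(j - 1)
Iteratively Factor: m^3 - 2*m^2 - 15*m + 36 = (m - 3)*(m^2 + m - 12) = (m - 3)^2*(m + 4)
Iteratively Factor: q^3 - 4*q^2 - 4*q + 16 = (q - 4)*(q^2 - 4) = (q - 4)*(q - 2)*(q + 2)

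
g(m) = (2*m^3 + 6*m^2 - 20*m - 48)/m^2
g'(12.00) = 2.19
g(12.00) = 28.00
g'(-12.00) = 2.08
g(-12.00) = -16.67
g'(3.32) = 6.44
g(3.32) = 2.26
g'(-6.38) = 2.12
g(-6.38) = -4.80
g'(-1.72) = -10.11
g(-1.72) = -2.04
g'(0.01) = 96200002.00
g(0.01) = -481993.98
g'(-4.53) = 1.94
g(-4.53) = -0.98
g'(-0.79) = -160.66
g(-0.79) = -47.17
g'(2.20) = 15.15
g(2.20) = -8.61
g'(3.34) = 6.37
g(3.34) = 2.39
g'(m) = (6*m^2 + 12*m - 20)/m^2 - 2*(2*m^3 + 6*m^2 - 20*m - 48)/m^3 = 2 + 20/m^2 + 96/m^3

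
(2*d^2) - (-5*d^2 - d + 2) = 7*d^2 + d - 2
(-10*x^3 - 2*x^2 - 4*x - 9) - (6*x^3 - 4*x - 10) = -16*x^3 - 2*x^2 + 1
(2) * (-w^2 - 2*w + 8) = -2*w^2 - 4*w + 16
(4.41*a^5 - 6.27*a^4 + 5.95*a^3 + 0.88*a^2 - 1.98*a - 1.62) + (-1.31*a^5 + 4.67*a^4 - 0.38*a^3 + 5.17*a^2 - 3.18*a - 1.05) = 3.1*a^5 - 1.6*a^4 + 5.57*a^3 + 6.05*a^2 - 5.16*a - 2.67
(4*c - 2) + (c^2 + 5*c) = c^2 + 9*c - 2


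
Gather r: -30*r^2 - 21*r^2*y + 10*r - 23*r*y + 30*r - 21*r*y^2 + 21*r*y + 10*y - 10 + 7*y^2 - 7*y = r^2*(-21*y - 30) + r*(-21*y^2 - 2*y + 40) + 7*y^2 + 3*y - 10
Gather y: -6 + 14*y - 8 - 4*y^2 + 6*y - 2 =-4*y^2 + 20*y - 16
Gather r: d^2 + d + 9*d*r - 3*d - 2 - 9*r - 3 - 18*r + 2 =d^2 - 2*d + r*(9*d - 27) - 3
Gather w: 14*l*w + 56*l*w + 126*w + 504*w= w*(70*l + 630)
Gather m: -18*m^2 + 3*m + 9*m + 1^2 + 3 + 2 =-18*m^2 + 12*m + 6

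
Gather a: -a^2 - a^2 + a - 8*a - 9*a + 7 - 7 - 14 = -2*a^2 - 16*a - 14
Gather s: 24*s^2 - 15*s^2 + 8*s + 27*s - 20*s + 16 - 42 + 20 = 9*s^2 + 15*s - 6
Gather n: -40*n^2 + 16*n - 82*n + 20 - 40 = -40*n^2 - 66*n - 20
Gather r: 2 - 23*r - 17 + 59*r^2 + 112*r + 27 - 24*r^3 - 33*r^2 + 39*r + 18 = -24*r^3 + 26*r^2 + 128*r + 30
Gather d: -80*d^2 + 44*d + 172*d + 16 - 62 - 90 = -80*d^2 + 216*d - 136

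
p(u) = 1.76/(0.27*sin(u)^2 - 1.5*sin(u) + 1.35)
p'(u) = 1.76*(-0.54*sin(u)*cos(u) + 1.5*cos(u))/(0.27*sin(u)^2 - 1.5*sin(u) + 1.35)^2 = (2.64 - 0.9504*sin(u))*cos(u)/(0.27*sin(u)^2 - 1.5*sin(u) + 1.35)^2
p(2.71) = 2.29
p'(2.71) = -3.44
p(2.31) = 4.53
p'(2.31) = -8.63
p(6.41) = 1.51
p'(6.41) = 1.84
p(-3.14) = 1.30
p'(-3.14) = -1.44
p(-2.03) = 0.60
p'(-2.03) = -0.18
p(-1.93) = 0.59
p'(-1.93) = -0.14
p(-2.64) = 0.82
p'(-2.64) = -0.60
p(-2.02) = 0.60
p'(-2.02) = -0.18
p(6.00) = 0.98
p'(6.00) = 0.87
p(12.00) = 0.79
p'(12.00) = 0.53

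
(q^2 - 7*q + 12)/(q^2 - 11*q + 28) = (q - 3)/(q - 7)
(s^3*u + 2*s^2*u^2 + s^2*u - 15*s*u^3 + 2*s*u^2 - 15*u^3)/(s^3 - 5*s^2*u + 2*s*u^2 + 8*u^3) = u*(s^3 + 2*s^2*u + s^2 - 15*s*u^2 + 2*s*u - 15*u^2)/(s^3 - 5*s^2*u + 2*s*u^2 + 8*u^3)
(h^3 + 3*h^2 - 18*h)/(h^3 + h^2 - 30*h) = (h - 3)/(h - 5)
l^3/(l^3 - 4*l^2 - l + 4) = l^3/(l^3 - 4*l^2 - l + 4)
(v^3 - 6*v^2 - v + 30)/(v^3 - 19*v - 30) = (v - 3)/(v + 3)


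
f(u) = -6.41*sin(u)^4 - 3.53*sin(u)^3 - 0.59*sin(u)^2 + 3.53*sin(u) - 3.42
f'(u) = -25.64*sin(u)^3*cos(u) - 10.59*sin(u)^2*cos(u) - 1.18*sin(u)*cos(u) + 3.53*cos(u)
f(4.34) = -9.19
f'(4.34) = -5.88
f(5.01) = -9.60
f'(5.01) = 5.10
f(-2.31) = -6.84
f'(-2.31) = -6.04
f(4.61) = -10.32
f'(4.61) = -1.99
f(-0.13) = -3.88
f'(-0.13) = 3.53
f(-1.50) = -10.37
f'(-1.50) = 1.39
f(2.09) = -6.75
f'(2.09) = 11.04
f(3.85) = -6.14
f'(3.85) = -5.22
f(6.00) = -4.41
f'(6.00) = 3.45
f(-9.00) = -4.91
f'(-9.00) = -3.66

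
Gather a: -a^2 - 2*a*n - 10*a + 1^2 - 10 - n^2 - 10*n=-a^2 + a*(-2*n - 10) - n^2 - 10*n - 9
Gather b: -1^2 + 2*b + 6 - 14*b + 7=12 - 12*b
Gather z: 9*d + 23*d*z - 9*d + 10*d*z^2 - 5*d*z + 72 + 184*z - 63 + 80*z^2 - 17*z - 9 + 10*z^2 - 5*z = z^2*(10*d + 90) + z*(18*d + 162)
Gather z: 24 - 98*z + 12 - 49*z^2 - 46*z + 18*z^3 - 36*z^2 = 18*z^3 - 85*z^2 - 144*z + 36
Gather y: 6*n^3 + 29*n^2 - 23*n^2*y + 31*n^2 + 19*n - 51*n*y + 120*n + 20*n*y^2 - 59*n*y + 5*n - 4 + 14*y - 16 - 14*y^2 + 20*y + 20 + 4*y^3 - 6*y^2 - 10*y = 6*n^3 + 60*n^2 + 144*n + 4*y^3 + y^2*(20*n - 20) + y*(-23*n^2 - 110*n + 24)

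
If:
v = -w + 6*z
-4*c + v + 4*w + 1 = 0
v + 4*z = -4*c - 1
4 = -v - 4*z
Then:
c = 3/4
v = -26/9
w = 11/9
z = -5/18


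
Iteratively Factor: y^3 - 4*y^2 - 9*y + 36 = (y - 3)*(y^2 - y - 12) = (y - 4)*(y - 3)*(y + 3)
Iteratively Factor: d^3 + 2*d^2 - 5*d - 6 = (d + 1)*(d^2 + d - 6) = (d + 1)*(d + 3)*(d - 2)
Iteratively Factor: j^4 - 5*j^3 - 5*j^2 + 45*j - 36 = (j - 4)*(j^3 - j^2 - 9*j + 9) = (j - 4)*(j - 1)*(j^2 - 9) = (j - 4)*(j - 1)*(j + 3)*(j - 3)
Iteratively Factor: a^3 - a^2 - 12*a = (a + 3)*(a^2 - 4*a) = a*(a + 3)*(a - 4)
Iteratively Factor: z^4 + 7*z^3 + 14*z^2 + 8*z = (z + 4)*(z^3 + 3*z^2 + 2*z) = z*(z + 4)*(z^2 + 3*z + 2) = z*(z + 2)*(z + 4)*(z + 1)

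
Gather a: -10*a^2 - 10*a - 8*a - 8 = -10*a^2 - 18*a - 8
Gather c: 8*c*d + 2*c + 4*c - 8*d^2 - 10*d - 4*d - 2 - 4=c*(8*d + 6) - 8*d^2 - 14*d - 6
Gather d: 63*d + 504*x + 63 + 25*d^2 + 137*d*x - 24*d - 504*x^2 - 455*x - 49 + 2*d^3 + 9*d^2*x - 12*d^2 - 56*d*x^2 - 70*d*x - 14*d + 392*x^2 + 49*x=2*d^3 + d^2*(9*x + 13) + d*(-56*x^2 + 67*x + 25) - 112*x^2 + 98*x + 14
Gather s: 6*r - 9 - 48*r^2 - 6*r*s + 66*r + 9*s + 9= -48*r^2 + 72*r + s*(9 - 6*r)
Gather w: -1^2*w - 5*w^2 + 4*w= -5*w^2 + 3*w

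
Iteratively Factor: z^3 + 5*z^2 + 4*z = (z + 4)*(z^2 + z) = z*(z + 4)*(z + 1)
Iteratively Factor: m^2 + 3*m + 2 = (m + 2)*(m + 1)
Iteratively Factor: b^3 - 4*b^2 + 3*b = (b)*(b^2 - 4*b + 3) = b*(b - 1)*(b - 3)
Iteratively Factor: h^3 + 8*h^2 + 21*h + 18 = (h + 3)*(h^2 + 5*h + 6) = (h + 2)*(h + 3)*(h + 3)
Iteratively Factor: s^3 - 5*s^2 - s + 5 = (s + 1)*(s^2 - 6*s + 5) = (s - 1)*(s + 1)*(s - 5)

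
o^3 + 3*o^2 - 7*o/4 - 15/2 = (o - 3/2)*(o + 2)*(o + 5/2)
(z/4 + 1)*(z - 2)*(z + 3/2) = z^3/4 + 7*z^2/8 - 5*z/4 - 3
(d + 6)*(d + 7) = d^2 + 13*d + 42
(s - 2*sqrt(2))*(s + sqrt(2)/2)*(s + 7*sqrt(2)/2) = s^3 + 2*sqrt(2)*s^2 - 25*s/2 - 7*sqrt(2)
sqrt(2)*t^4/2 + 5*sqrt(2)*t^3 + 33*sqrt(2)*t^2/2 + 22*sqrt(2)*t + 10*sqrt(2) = (t + 1)*(t + 2)*(t + 5)*(sqrt(2)*t/2 + sqrt(2))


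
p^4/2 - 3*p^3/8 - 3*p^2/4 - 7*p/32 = p*(p/2 + 1/4)*(p - 7/4)*(p + 1/2)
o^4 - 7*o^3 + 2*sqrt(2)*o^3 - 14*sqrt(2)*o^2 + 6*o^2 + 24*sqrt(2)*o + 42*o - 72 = (o - 4)*(o - 3)*(o - sqrt(2))*(o + 3*sqrt(2))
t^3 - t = t*(t - 1)*(t + 1)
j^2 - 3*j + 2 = (j - 2)*(j - 1)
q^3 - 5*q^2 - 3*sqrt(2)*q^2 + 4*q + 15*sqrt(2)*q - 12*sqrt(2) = (q - 4)*(q - 1)*(q - 3*sqrt(2))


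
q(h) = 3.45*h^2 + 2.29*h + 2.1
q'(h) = 6.9*h + 2.29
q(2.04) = 21.13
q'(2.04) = 16.37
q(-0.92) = 2.91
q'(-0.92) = -4.06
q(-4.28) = 55.50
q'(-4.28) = -27.24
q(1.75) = 16.67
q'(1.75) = 14.36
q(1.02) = 8.03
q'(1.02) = 9.33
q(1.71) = 16.10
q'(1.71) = 14.09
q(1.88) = 18.60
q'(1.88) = 15.26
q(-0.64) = 2.05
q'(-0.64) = -2.13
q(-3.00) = 26.28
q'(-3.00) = -18.41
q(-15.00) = 744.00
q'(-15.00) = -101.21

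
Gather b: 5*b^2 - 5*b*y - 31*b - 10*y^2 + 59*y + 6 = 5*b^2 + b*(-5*y - 31) - 10*y^2 + 59*y + 6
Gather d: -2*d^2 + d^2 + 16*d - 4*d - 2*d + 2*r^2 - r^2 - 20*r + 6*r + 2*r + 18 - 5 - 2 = -d^2 + 10*d + r^2 - 12*r + 11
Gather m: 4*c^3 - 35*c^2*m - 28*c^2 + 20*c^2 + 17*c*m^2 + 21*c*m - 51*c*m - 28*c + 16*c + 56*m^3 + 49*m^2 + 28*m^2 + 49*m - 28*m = 4*c^3 - 8*c^2 - 12*c + 56*m^3 + m^2*(17*c + 77) + m*(-35*c^2 - 30*c + 21)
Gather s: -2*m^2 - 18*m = -2*m^2 - 18*m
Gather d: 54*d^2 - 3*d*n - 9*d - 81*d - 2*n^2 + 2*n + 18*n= 54*d^2 + d*(-3*n - 90) - 2*n^2 + 20*n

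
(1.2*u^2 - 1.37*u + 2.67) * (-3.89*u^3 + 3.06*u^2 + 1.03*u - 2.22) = -4.668*u^5 + 9.0013*u^4 - 13.3425*u^3 + 4.0951*u^2 + 5.7915*u - 5.9274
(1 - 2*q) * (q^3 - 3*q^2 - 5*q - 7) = -2*q^4 + 7*q^3 + 7*q^2 + 9*q - 7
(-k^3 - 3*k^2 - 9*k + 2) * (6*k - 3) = -6*k^4 - 15*k^3 - 45*k^2 + 39*k - 6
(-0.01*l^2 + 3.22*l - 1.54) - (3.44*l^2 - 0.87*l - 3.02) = -3.45*l^2 + 4.09*l + 1.48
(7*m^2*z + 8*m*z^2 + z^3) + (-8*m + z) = 7*m^2*z + 8*m*z^2 - 8*m + z^3 + z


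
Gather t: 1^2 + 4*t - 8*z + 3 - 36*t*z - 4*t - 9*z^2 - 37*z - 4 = -36*t*z - 9*z^2 - 45*z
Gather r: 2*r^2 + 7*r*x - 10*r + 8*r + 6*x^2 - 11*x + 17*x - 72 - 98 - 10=2*r^2 + r*(7*x - 2) + 6*x^2 + 6*x - 180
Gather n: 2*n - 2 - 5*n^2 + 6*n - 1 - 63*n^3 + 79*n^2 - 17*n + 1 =-63*n^3 + 74*n^2 - 9*n - 2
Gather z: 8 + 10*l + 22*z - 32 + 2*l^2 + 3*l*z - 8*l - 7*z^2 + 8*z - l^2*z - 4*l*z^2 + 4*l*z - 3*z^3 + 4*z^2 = 2*l^2 + 2*l - 3*z^3 + z^2*(-4*l - 3) + z*(-l^2 + 7*l + 30) - 24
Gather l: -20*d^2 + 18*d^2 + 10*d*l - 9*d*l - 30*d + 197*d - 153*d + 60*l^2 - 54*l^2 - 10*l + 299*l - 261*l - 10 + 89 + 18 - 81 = -2*d^2 + 14*d + 6*l^2 + l*(d + 28) + 16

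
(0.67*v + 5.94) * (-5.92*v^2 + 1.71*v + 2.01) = -3.9664*v^3 - 34.0191*v^2 + 11.5041*v + 11.9394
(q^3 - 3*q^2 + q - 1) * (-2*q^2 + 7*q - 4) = -2*q^5 + 13*q^4 - 27*q^3 + 21*q^2 - 11*q + 4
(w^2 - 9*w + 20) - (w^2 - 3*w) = 20 - 6*w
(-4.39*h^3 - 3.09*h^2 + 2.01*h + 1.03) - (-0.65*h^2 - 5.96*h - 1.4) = -4.39*h^3 - 2.44*h^2 + 7.97*h + 2.43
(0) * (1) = 0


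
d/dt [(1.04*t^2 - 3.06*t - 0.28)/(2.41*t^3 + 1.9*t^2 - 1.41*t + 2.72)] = (-2.5064*t^4 + 14.7492*t^3 + 6.372*t^2 + 6.7216*t - 8.718)/(5.8081*t^6 + 9.158*t^5 - 3.1862*t^4 + 7.7524*t^3 + 12.3241*t^2 - 7.6704*t + 7.3984)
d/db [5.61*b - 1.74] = 5.61000000000000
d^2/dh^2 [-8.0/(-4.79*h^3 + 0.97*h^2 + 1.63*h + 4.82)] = ((15.52 - 229.92*h)*(-4.79*h^3 + 0.97*h^2 + 1.63*h + 4.82) - 8.0*(-28.74*h^2 + 3.88*h + 3.26)*(-14.37*h^2 + 1.94*h + 1.63))/(-4.79*h^3 + 0.97*h^2 + 1.63*h + 4.82)^3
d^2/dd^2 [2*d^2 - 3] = 4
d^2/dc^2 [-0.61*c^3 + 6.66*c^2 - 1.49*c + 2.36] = 13.32 - 3.66*c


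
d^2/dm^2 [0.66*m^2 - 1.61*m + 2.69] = 1.32000000000000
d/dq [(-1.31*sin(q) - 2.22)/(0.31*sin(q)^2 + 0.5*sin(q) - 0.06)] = (0.4061*sin(q)^2 + 1.3764*sin(q) + 1.1886)*cos(q)/(0.0961*sin(q)^4 + 0.31*sin(q)^3 + 0.2128*sin(q)^2 - 0.06*sin(q) + 0.0036)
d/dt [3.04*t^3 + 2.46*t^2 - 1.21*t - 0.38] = 9.12*t^2 + 4.92*t - 1.21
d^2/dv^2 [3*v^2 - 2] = 6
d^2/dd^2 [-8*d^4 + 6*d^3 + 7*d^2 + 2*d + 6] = -96*d^2 + 36*d + 14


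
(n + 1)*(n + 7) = n^2 + 8*n + 7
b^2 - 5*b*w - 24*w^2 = (b - 8*w)*(b + 3*w)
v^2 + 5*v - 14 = (v - 2)*(v + 7)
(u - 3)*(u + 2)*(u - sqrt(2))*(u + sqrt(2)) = u^4 - u^3 - 8*u^2 + 2*u + 12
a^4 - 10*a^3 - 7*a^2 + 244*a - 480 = (a - 8)*(a - 4)*(a - 3)*(a + 5)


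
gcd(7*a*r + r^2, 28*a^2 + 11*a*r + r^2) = 7*a + r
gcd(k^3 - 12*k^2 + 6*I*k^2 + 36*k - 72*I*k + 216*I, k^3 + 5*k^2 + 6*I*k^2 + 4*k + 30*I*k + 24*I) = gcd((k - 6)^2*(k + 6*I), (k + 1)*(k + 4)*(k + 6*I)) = k + 6*I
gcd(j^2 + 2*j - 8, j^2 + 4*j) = j + 4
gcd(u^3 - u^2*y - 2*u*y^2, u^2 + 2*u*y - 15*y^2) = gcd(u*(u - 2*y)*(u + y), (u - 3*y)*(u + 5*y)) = 1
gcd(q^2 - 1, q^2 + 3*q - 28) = 1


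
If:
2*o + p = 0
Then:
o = -p/2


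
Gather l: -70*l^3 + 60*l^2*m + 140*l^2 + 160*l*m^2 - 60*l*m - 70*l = -70*l^3 + l^2*(60*m + 140) + l*(160*m^2 - 60*m - 70)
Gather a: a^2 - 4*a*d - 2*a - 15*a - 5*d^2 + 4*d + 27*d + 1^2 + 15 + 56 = a^2 + a*(-4*d - 17) - 5*d^2 + 31*d + 72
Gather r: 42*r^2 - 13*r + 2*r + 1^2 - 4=42*r^2 - 11*r - 3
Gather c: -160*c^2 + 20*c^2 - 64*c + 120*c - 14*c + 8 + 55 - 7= -140*c^2 + 42*c + 56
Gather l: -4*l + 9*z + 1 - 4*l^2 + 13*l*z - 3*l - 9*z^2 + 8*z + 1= -4*l^2 + l*(13*z - 7) - 9*z^2 + 17*z + 2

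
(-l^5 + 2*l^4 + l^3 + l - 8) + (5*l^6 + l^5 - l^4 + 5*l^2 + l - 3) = 5*l^6 + l^4 + l^3 + 5*l^2 + 2*l - 11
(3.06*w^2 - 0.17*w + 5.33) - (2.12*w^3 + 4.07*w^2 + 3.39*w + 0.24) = -2.12*w^3 - 1.01*w^2 - 3.56*w + 5.09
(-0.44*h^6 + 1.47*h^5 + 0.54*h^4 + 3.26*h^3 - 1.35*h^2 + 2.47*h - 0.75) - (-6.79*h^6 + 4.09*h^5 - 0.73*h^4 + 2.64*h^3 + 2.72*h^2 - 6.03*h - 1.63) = 6.35*h^6 - 2.62*h^5 + 1.27*h^4 + 0.62*h^3 - 4.07*h^2 + 8.5*h + 0.88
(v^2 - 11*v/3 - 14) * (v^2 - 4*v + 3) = v^4 - 23*v^3/3 + 11*v^2/3 + 45*v - 42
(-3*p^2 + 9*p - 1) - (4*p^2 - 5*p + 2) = -7*p^2 + 14*p - 3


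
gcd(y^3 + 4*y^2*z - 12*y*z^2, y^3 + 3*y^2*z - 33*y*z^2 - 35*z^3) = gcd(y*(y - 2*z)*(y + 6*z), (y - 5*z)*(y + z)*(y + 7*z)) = 1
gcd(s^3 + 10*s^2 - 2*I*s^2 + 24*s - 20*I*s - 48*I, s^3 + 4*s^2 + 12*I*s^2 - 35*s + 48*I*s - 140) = s + 4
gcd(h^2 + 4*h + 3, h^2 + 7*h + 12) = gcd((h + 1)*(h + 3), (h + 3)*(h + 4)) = h + 3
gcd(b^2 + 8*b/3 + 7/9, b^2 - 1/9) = b + 1/3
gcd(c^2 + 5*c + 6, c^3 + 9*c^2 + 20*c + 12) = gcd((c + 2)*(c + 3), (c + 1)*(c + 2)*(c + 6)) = c + 2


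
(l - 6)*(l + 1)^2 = l^3 - 4*l^2 - 11*l - 6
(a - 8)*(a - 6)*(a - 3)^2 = a^4 - 20*a^3 + 141*a^2 - 414*a + 432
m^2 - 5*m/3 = m*(m - 5/3)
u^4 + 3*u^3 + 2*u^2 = u^2*(u + 1)*(u + 2)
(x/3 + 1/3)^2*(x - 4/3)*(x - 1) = x^4/9 - x^3/27 - 7*x^2/27 + x/27 + 4/27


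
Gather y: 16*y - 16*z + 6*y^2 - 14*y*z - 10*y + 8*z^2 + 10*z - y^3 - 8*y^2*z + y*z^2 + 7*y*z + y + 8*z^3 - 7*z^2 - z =-y^3 + y^2*(6 - 8*z) + y*(z^2 - 7*z + 7) + 8*z^3 + z^2 - 7*z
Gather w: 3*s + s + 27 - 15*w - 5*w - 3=4*s - 20*w + 24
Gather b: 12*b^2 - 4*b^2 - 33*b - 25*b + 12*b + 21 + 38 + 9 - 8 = 8*b^2 - 46*b + 60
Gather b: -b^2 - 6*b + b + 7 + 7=-b^2 - 5*b + 14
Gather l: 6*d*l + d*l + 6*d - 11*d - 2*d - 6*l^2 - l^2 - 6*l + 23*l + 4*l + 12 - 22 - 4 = -7*d - 7*l^2 + l*(7*d + 21) - 14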